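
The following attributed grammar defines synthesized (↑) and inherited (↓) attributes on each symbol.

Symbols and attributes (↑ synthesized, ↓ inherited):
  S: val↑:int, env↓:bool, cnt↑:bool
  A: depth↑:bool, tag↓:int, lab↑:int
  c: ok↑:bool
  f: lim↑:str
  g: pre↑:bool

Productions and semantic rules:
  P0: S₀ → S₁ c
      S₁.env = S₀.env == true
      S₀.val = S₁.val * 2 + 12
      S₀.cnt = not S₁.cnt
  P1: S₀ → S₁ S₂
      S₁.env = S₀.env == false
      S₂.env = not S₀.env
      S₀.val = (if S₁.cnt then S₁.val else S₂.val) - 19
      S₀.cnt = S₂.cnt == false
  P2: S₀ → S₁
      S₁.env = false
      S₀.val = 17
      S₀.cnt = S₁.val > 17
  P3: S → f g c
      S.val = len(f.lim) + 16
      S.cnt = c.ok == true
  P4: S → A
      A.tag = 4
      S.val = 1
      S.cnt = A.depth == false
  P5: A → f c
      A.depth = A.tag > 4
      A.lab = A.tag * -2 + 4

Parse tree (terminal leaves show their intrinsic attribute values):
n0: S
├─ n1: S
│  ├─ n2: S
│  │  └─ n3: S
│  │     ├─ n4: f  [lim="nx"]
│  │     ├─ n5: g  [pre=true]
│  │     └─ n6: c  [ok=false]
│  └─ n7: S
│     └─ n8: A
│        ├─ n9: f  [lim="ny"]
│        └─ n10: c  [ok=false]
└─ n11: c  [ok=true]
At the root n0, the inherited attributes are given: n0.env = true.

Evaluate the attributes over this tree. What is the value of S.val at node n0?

8

1. n0.env = true  [given at root]
2. n1.env = true  [S₀.env == true]
3. n2.env = false  [S₀.env == false]
4. n3.env = false  [false]
5. n4.lim = "nx"  [terminal]
6. n5.pre = true  [terminal]
7. n6.ok = false  [terminal]
8. n3.val = 18  [len(f.lim) + 16]
9. n3.cnt = false  [c.ok == true]
10. n2.val = 17  [17]
11. n2.cnt = true  [S₁.val > 17]
12. n7.env = false  [not S₀.env]
13. n8.tag = 4  [4]
14. n9.lim = "ny"  [terminal]
15. n10.ok = false  [terminal]
16. n8.depth = false  [A.tag > 4]
17. n8.lab = -4  [A.tag * -2 + 4]
18. n7.val = 1  [1]
19. n7.cnt = true  [A.depth == false]
20. n1.val = -2  [(if S₁.cnt then S₁.val else S₂.val) - 19]
21. n1.cnt = false  [S₂.cnt == false]
22. n11.ok = true  [terminal]
23. n0.val = 8  [S₁.val * 2 + 12]
24. n0.cnt = true  [not S₁.cnt]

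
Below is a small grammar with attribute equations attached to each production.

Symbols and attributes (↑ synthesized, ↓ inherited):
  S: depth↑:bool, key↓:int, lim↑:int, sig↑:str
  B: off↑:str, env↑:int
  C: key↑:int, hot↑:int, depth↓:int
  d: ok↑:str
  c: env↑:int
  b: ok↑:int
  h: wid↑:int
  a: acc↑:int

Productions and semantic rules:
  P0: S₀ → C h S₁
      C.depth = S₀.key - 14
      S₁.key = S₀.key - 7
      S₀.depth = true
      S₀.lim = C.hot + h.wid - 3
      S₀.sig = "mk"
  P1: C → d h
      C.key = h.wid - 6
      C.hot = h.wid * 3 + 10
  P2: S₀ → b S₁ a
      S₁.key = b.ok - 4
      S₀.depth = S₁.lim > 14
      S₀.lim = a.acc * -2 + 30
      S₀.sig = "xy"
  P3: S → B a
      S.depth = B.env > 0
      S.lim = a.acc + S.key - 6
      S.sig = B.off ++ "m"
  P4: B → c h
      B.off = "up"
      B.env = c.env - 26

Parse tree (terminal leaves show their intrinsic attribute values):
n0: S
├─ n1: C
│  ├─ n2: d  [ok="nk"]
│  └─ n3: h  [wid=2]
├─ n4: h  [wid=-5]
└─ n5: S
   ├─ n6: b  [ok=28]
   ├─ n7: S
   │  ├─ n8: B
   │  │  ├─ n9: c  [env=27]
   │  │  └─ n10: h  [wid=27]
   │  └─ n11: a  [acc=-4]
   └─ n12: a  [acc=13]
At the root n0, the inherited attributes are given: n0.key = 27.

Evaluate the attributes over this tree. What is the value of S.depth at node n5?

false

1. n0.key = 27  [given at root]
2. n1.depth = 13  [S₀.key - 14]
3. n2.ok = "nk"  [terminal]
4. n3.wid = 2  [terminal]
5. n1.key = -4  [h.wid - 6]
6. n1.hot = 16  [h.wid * 3 + 10]
7. n4.wid = -5  [terminal]
8. n5.key = 20  [S₀.key - 7]
9. n6.ok = 28  [terminal]
10. n7.key = 24  [b.ok - 4]
11. n9.env = 27  [terminal]
12. n10.wid = 27  [terminal]
13. n8.off = "up"  ["up"]
14. n8.env = 1  [c.env - 26]
15. n11.acc = -4  [terminal]
16. n7.depth = true  [B.env > 0]
17. n7.lim = 14  [a.acc + S.key - 6]
18. n7.sig = "upm"  [B.off ++ "m"]
19. n12.acc = 13  [terminal]
20. n5.depth = false  [S₁.lim > 14]
21. n5.lim = 4  [a.acc * -2 + 30]
22. n5.sig = "xy"  ["xy"]
23. n0.depth = true  [true]
24. n0.lim = 8  [C.hot + h.wid - 3]
25. n0.sig = "mk"  ["mk"]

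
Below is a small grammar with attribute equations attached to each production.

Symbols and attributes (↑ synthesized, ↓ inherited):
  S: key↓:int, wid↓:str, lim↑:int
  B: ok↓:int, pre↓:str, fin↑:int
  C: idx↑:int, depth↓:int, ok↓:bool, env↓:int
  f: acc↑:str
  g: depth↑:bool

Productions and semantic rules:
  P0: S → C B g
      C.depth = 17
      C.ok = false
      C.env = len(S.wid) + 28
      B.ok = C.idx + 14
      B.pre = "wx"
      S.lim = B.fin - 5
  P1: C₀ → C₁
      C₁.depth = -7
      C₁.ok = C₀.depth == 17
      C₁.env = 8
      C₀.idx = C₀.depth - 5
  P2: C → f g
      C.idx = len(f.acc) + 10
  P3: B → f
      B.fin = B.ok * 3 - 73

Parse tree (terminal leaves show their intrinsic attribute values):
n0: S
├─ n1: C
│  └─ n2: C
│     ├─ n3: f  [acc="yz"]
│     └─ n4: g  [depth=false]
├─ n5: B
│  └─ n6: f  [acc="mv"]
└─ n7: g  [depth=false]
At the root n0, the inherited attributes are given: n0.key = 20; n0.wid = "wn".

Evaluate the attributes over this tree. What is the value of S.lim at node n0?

1. n0.key = 20  [given at root]
2. n0.wid = "wn"  [given at root]
3. n1.depth = 17  [17]
4. n1.ok = false  [false]
5. n1.env = 30  [len(S.wid) + 28]
6. n2.depth = -7  [-7]
7. n2.ok = true  [C₀.depth == 17]
8. n2.env = 8  [8]
9. n3.acc = "yz"  [terminal]
10. n4.depth = false  [terminal]
11. n2.idx = 12  [len(f.acc) + 10]
12. n1.idx = 12  [C₀.depth - 5]
13. n5.ok = 26  [C.idx + 14]
14. n5.pre = "wx"  ["wx"]
15. n6.acc = "mv"  [terminal]
16. n5.fin = 5  [B.ok * 3 - 73]
17. n7.depth = false  [terminal]
18. n0.lim = 0  [B.fin - 5]

0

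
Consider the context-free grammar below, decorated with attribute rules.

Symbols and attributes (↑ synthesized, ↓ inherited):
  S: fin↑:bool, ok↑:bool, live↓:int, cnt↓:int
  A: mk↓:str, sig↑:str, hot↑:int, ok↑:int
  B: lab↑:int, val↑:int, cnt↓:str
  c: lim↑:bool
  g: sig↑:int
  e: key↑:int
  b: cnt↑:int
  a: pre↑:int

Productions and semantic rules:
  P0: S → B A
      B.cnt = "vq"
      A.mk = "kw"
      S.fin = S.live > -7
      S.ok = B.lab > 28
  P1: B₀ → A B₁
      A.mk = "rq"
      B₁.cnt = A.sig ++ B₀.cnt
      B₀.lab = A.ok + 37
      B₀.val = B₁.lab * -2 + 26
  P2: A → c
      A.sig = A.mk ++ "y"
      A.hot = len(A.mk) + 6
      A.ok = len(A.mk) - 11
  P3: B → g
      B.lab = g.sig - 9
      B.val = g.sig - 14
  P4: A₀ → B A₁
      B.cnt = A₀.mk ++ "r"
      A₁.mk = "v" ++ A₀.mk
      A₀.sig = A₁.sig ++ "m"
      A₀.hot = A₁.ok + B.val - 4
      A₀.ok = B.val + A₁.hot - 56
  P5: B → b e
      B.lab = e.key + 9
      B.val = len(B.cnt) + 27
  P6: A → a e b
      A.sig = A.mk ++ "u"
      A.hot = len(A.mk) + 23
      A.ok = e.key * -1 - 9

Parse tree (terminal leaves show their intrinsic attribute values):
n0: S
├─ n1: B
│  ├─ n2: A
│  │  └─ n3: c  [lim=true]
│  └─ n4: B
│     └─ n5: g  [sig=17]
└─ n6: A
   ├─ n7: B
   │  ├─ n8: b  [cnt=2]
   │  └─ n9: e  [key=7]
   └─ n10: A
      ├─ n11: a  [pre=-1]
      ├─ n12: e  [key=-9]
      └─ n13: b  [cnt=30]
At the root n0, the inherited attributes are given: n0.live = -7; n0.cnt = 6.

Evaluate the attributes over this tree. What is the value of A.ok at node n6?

0

1. n0.live = -7  [given at root]
2. n0.cnt = 6  [given at root]
3. n1.cnt = "vq"  ["vq"]
4. n2.mk = "rq"  ["rq"]
5. n3.lim = true  [terminal]
6. n2.sig = "rqy"  [A.mk ++ "y"]
7. n2.hot = 8  [len(A.mk) + 6]
8. n2.ok = -9  [len(A.mk) - 11]
9. n4.cnt = "rqyvq"  [A.sig ++ B₀.cnt]
10. n5.sig = 17  [terminal]
11. n4.lab = 8  [g.sig - 9]
12. n4.val = 3  [g.sig - 14]
13. n1.lab = 28  [A.ok + 37]
14. n1.val = 10  [B₁.lab * -2 + 26]
15. n6.mk = "kw"  ["kw"]
16. n7.cnt = "kwr"  [A₀.mk ++ "r"]
17. n8.cnt = 2  [terminal]
18. n9.key = 7  [terminal]
19. n7.lab = 16  [e.key + 9]
20. n7.val = 30  [len(B.cnt) + 27]
21. n10.mk = "vkw"  ["v" ++ A₀.mk]
22. n11.pre = -1  [terminal]
23. n12.key = -9  [terminal]
24. n13.cnt = 30  [terminal]
25. n10.sig = "vkwu"  [A.mk ++ "u"]
26. n10.hot = 26  [len(A.mk) + 23]
27. n10.ok = 0  [e.key * -1 - 9]
28. n6.sig = "vkwum"  [A₁.sig ++ "m"]
29. n6.hot = 26  [A₁.ok + B.val - 4]
30. n6.ok = 0  [B.val + A₁.hot - 56]
31. n0.fin = false  [S.live > -7]
32. n0.ok = false  [B.lab > 28]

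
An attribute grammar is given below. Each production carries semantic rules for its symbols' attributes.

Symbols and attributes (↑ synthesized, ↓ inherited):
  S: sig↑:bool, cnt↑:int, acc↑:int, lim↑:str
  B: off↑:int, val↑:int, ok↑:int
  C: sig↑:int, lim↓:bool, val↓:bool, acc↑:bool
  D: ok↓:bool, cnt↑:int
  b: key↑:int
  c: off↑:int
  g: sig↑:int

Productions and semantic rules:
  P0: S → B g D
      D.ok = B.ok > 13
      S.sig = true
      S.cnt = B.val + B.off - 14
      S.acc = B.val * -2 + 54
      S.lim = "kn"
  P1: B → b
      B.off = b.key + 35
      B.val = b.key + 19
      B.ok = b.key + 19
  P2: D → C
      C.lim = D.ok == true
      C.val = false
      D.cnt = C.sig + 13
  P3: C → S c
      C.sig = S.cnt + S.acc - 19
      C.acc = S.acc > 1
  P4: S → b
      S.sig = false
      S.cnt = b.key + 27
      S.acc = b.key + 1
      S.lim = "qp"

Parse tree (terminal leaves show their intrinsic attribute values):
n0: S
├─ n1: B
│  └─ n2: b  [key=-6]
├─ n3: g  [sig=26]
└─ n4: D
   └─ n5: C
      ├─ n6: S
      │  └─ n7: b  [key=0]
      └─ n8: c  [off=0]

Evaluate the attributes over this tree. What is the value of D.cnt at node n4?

22

1. n2.key = -6  [terminal]
2. n1.off = 29  [b.key + 35]
3. n1.val = 13  [b.key + 19]
4. n1.ok = 13  [b.key + 19]
5. n3.sig = 26  [terminal]
6. n4.ok = false  [B.ok > 13]
7. n5.lim = false  [D.ok == true]
8. n5.val = false  [false]
9. n7.key = 0  [terminal]
10. n6.sig = false  [false]
11. n6.cnt = 27  [b.key + 27]
12. n6.acc = 1  [b.key + 1]
13. n6.lim = "qp"  ["qp"]
14. n8.off = 0  [terminal]
15. n5.sig = 9  [S.cnt + S.acc - 19]
16. n5.acc = false  [S.acc > 1]
17. n4.cnt = 22  [C.sig + 13]
18. n0.sig = true  [true]
19. n0.cnt = 28  [B.val + B.off - 14]
20. n0.acc = 28  [B.val * -2 + 54]
21. n0.lim = "kn"  ["kn"]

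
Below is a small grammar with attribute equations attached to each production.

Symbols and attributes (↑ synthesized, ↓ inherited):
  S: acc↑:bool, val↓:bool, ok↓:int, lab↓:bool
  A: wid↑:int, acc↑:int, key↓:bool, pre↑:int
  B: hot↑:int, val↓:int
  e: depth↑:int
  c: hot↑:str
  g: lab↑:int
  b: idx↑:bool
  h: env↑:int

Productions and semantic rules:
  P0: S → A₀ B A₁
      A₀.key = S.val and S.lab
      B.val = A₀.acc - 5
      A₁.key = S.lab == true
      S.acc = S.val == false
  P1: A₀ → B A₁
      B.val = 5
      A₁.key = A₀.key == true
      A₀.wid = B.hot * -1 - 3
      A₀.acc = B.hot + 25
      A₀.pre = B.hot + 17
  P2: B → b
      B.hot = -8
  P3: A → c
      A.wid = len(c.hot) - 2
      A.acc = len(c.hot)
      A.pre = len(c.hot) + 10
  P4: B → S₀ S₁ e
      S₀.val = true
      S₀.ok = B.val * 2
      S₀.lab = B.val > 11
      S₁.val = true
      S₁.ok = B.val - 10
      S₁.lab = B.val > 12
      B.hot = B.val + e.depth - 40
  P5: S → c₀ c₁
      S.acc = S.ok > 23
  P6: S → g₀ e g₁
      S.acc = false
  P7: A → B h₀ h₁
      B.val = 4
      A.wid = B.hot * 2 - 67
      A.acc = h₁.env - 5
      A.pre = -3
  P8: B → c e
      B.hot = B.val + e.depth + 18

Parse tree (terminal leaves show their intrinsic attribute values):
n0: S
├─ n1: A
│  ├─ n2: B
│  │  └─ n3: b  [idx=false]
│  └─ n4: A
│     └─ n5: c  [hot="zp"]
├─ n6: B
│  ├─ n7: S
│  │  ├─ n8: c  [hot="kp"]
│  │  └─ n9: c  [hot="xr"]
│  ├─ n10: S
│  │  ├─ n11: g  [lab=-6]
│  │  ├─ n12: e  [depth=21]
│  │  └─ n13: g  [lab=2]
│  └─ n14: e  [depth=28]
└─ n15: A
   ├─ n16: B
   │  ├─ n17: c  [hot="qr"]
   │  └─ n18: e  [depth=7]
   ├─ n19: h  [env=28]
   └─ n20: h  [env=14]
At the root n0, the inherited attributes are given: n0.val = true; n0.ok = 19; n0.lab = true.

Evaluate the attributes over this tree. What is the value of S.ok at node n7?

24

1. n0.val = true  [given at root]
2. n0.ok = 19  [given at root]
3. n0.lab = true  [given at root]
4. n1.key = true  [S.val and S.lab]
5. n2.val = 5  [5]
6. n3.idx = false  [terminal]
7. n2.hot = -8  [-8]
8. n4.key = true  [A₀.key == true]
9. n5.hot = "zp"  [terminal]
10. n4.wid = 0  [len(c.hot) - 2]
11. n4.acc = 2  [len(c.hot)]
12. n4.pre = 12  [len(c.hot) + 10]
13. n1.wid = 5  [B.hot * -1 - 3]
14. n1.acc = 17  [B.hot + 25]
15. n1.pre = 9  [B.hot + 17]
16. n6.val = 12  [A₀.acc - 5]
17. n7.val = true  [true]
18. n7.ok = 24  [B.val * 2]
19. n7.lab = true  [B.val > 11]
20. n8.hot = "kp"  [terminal]
21. n9.hot = "xr"  [terminal]
22. n7.acc = true  [S.ok > 23]
23. n10.val = true  [true]
24. n10.ok = 2  [B.val - 10]
25. n10.lab = false  [B.val > 12]
26. n11.lab = -6  [terminal]
27. n12.depth = 21  [terminal]
28. n13.lab = 2  [terminal]
29. n10.acc = false  [false]
30. n14.depth = 28  [terminal]
31. n6.hot = 0  [B.val + e.depth - 40]
32. n15.key = true  [S.lab == true]
33. n16.val = 4  [4]
34. n17.hot = "qr"  [terminal]
35. n18.depth = 7  [terminal]
36. n16.hot = 29  [B.val + e.depth + 18]
37. n19.env = 28  [terminal]
38. n20.env = 14  [terminal]
39. n15.wid = -9  [B.hot * 2 - 67]
40. n15.acc = 9  [h₁.env - 5]
41. n15.pre = -3  [-3]
42. n0.acc = false  [S.val == false]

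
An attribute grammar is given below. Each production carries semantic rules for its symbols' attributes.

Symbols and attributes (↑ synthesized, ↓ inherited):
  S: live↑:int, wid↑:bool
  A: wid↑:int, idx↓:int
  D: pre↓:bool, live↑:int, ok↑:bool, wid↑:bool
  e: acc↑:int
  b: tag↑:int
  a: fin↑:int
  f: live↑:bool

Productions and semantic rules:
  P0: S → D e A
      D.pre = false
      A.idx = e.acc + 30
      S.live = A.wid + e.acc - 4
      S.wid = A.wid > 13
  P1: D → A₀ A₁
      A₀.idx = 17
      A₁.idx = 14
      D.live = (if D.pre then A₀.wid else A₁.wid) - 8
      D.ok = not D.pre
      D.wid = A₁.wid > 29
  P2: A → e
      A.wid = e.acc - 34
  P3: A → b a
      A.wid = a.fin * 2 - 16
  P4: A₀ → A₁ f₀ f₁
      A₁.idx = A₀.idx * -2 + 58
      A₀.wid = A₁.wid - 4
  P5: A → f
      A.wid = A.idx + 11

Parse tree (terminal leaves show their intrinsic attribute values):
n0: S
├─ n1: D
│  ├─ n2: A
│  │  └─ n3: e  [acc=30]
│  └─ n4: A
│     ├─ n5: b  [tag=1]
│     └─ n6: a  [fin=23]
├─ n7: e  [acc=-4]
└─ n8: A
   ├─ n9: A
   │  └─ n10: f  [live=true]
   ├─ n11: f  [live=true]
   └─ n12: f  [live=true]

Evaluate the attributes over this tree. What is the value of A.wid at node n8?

13

1. n1.pre = false  [false]
2. n2.idx = 17  [17]
3. n3.acc = 30  [terminal]
4. n2.wid = -4  [e.acc - 34]
5. n4.idx = 14  [14]
6. n5.tag = 1  [terminal]
7. n6.fin = 23  [terminal]
8. n4.wid = 30  [a.fin * 2 - 16]
9. n1.live = 22  [(if D.pre then A₀.wid else A₁.wid) - 8]
10. n1.ok = true  [not D.pre]
11. n1.wid = true  [A₁.wid > 29]
12. n7.acc = -4  [terminal]
13. n8.idx = 26  [e.acc + 30]
14. n9.idx = 6  [A₀.idx * -2 + 58]
15. n10.live = true  [terminal]
16. n9.wid = 17  [A.idx + 11]
17. n11.live = true  [terminal]
18. n12.live = true  [terminal]
19. n8.wid = 13  [A₁.wid - 4]
20. n0.live = 5  [A.wid + e.acc - 4]
21. n0.wid = false  [A.wid > 13]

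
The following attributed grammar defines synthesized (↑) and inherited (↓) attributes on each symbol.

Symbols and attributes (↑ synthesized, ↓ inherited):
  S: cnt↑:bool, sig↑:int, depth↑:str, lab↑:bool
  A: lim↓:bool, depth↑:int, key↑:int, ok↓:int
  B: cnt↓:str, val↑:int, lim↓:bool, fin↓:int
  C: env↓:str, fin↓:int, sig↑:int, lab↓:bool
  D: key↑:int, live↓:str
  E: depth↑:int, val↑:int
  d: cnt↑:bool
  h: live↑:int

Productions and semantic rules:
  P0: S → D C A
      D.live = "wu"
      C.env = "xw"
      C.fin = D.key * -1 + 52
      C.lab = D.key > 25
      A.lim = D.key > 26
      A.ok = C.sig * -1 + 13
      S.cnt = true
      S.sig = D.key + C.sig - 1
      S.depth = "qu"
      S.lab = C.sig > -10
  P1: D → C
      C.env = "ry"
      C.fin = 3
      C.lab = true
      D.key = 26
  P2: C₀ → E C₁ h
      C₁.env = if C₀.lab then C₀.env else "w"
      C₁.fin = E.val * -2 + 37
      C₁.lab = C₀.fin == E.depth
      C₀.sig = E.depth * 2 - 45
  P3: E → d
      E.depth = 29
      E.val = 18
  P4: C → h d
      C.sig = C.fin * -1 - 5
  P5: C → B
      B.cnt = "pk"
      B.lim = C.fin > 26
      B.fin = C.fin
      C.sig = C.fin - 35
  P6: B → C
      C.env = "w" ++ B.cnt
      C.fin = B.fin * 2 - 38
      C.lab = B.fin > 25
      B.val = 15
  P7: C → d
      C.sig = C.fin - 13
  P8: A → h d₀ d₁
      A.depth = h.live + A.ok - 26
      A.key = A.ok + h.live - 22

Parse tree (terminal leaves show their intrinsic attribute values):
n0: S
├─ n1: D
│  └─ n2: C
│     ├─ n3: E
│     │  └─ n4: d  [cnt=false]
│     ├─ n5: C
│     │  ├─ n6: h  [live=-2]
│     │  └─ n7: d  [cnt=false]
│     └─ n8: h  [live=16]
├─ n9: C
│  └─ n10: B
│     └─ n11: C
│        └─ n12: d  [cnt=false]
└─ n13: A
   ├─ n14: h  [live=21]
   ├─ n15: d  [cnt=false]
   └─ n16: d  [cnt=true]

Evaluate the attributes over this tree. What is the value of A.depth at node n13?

17

1. n1.live = "wu"  ["wu"]
2. n2.env = "ry"  ["ry"]
3. n2.fin = 3  [3]
4. n2.lab = true  [true]
5. n4.cnt = false  [terminal]
6. n3.depth = 29  [29]
7. n3.val = 18  [18]
8. n5.env = "ry"  [if C₀.lab then C₀.env else "w"]
9. n5.fin = 1  [E.val * -2 + 37]
10. n5.lab = false  [C₀.fin == E.depth]
11. n6.live = -2  [terminal]
12. n7.cnt = false  [terminal]
13. n5.sig = -6  [C.fin * -1 - 5]
14. n8.live = 16  [terminal]
15. n2.sig = 13  [E.depth * 2 - 45]
16. n1.key = 26  [26]
17. n9.env = "xw"  ["xw"]
18. n9.fin = 26  [D.key * -1 + 52]
19. n9.lab = true  [D.key > 25]
20. n10.cnt = "pk"  ["pk"]
21. n10.lim = false  [C.fin > 26]
22. n10.fin = 26  [C.fin]
23. n11.env = "wpk"  ["w" ++ B.cnt]
24. n11.fin = 14  [B.fin * 2 - 38]
25. n11.lab = true  [B.fin > 25]
26. n12.cnt = false  [terminal]
27. n11.sig = 1  [C.fin - 13]
28. n10.val = 15  [15]
29. n9.sig = -9  [C.fin - 35]
30. n13.lim = false  [D.key > 26]
31. n13.ok = 22  [C.sig * -1 + 13]
32. n14.live = 21  [terminal]
33. n15.cnt = false  [terminal]
34. n16.cnt = true  [terminal]
35. n13.depth = 17  [h.live + A.ok - 26]
36. n13.key = 21  [A.ok + h.live - 22]
37. n0.cnt = true  [true]
38. n0.sig = 16  [D.key + C.sig - 1]
39. n0.depth = "qu"  ["qu"]
40. n0.lab = true  [C.sig > -10]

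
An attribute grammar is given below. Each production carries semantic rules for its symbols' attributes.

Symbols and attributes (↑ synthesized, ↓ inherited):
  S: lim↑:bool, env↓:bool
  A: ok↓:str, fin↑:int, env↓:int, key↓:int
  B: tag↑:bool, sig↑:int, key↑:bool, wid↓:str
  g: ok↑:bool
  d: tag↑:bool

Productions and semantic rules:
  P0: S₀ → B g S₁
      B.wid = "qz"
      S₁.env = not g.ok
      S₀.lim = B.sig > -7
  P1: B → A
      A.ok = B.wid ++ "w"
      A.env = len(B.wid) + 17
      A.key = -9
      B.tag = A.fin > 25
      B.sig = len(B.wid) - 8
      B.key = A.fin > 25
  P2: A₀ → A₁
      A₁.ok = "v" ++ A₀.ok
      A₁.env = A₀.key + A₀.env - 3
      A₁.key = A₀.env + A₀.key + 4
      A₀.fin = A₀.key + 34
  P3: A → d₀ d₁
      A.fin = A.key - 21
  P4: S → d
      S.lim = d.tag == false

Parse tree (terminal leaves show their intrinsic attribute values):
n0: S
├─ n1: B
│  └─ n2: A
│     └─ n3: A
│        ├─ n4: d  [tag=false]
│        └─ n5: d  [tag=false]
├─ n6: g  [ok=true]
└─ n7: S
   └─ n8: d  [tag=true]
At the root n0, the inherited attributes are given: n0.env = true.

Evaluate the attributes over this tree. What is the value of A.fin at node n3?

-7

1. n0.env = true  [given at root]
2. n1.wid = "qz"  ["qz"]
3. n2.ok = "qzw"  [B.wid ++ "w"]
4. n2.env = 19  [len(B.wid) + 17]
5. n2.key = -9  [-9]
6. n3.ok = "vqzw"  ["v" ++ A₀.ok]
7. n3.env = 7  [A₀.key + A₀.env - 3]
8. n3.key = 14  [A₀.env + A₀.key + 4]
9. n4.tag = false  [terminal]
10. n5.tag = false  [terminal]
11. n3.fin = -7  [A.key - 21]
12. n2.fin = 25  [A₀.key + 34]
13. n1.tag = false  [A.fin > 25]
14. n1.sig = -6  [len(B.wid) - 8]
15. n1.key = false  [A.fin > 25]
16. n6.ok = true  [terminal]
17. n7.env = false  [not g.ok]
18. n8.tag = true  [terminal]
19. n7.lim = false  [d.tag == false]
20. n0.lim = true  [B.sig > -7]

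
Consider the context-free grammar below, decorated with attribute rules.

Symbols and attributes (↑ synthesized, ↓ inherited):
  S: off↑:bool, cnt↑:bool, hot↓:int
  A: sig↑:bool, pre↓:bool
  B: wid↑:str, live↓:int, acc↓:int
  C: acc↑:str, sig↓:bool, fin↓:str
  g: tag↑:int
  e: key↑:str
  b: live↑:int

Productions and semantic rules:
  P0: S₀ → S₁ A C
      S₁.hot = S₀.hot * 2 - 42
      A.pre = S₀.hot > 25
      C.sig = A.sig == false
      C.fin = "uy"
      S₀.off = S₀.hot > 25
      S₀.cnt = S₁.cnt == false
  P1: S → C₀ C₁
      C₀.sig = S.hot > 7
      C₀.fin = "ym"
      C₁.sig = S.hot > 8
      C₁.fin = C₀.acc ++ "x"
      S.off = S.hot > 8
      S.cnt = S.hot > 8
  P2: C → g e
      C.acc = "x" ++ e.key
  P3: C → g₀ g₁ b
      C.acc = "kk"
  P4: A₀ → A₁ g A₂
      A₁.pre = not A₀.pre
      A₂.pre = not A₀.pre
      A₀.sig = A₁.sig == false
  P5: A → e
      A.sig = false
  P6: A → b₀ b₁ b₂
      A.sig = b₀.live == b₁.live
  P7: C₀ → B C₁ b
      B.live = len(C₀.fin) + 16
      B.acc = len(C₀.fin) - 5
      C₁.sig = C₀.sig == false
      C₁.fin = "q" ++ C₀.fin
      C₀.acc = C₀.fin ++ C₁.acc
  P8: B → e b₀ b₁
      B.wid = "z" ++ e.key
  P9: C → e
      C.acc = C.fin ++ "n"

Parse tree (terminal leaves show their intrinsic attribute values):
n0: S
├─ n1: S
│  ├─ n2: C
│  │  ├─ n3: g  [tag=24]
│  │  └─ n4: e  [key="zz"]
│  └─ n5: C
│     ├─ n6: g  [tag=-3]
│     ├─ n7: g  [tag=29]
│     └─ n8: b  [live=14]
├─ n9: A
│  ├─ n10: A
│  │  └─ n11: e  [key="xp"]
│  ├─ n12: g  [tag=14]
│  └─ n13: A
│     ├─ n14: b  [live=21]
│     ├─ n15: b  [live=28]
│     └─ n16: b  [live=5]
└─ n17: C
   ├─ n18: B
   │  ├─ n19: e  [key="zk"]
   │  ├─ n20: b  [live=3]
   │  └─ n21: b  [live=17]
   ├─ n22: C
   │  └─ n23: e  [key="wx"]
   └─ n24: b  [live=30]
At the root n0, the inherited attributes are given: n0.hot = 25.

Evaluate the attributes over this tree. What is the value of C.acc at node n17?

"uyquyn"

1. n0.hot = 25  [given at root]
2. n1.hot = 8  [S₀.hot * 2 - 42]
3. n2.sig = true  [S.hot > 7]
4. n2.fin = "ym"  ["ym"]
5. n3.tag = 24  [terminal]
6. n4.key = "zz"  [terminal]
7. n2.acc = "xzz"  ["x" ++ e.key]
8. n5.sig = false  [S.hot > 8]
9. n5.fin = "xzzx"  [C₀.acc ++ "x"]
10. n6.tag = -3  [terminal]
11. n7.tag = 29  [terminal]
12. n8.live = 14  [terminal]
13. n5.acc = "kk"  ["kk"]
14. n1.off = false  [S.hot > 8]
15. n1.cnt = false  [S.hot > 8]
16. n9.pre = false  [S₀.hot > 25]
17. n10.pre = true  [not A₀.pre]
18. n11.key = "xp"  [terminal]
19. n10.sig = false  [false]
20. n12.tag = 14  [terminal]
21. n13.pre = true  [not A₀.pre]
22. n14.live = 21  [terminal]
23. n15.live = 28  [terminal]
24. n16.live = 5  [terminal]
25. n13.sig = false  [b₀.live == b₁.live]
26. n9.sig = true  [A₁.sig == false]
27. n17.sig = false  [A.sig == false]
28. n17.fin = "uy"  ["uy"]
29. n18.live = 18  [len(C₀.fin) + 16]
30. n18.acc = -3  [len(C₀.fin) - 5]
31. n19.key = "zk"  [terminal]
32. n20.live = 3  [terminal]
33. n21.live = 17  [terminal]
34. n18.wid = "zzk"  ["z" ++ e.key]
35. n22.sig = true  [C₀.sig == false]
36. n22.fin = "quy"  ["q" ++ C₀.fin]
37. n23.key = "wx"  [terminal]
38. n22.acc = "quyn"  [C.fin ++ "n"]
39. n24.live = 30  [terminal]
40. n17.acc = "uyquyn"  [C₀.fin ++ C₁.acc]
41. n0.off = false  [S₀.hot > 25]
42. n0.cnt = true  [S₁.cnt == false]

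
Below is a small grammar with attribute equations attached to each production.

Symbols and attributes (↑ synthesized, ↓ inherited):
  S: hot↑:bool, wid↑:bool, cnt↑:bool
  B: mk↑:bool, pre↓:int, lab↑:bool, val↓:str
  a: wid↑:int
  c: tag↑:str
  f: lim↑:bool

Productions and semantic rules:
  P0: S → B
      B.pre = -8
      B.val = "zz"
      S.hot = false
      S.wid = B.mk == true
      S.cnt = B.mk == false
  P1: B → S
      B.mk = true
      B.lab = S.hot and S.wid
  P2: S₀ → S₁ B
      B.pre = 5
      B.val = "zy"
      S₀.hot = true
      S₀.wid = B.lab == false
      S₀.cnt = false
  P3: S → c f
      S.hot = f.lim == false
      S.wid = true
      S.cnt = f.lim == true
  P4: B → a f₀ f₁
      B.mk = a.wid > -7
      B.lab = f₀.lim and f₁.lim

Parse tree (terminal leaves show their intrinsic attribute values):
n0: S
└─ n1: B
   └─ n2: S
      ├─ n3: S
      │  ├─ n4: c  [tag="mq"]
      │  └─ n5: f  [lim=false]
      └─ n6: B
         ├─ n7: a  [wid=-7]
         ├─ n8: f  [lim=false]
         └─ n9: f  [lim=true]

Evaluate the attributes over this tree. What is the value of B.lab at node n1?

1. n1.pre = -8  [-8]
2. n1.val = "zz"  ["zz"]
3. n4.tag = "mq"  [terminal]
4. n5.lim = false  [terminal]
5. n3.hot = true  [f.lim == false]
6. n3.wid = true  [true]
7. n3.cnt = false  [f.lim == true]
8. n6.pre = 5  [5]
9. n6.val = "zy"  ["zy"]
10. n7.wid = -7  [terminal]
11. n8.lim = false  [terminal]
12. n9.lim = true  [terminal]
13. n6.mk = false  [a.wid > -7]
14. n6.lab = false  [f₀.lim and f₁.lim]
15. n2.hot = true  [true]
16. n2.wid = true  [B.lab == false]
17. n2.cnt = false  [false]
18. n1.mk = true  [true]
19. n1.lab = true  [S.hot and S.wid]
20. n0.hot = false  [false]
21. n0.wid = true  [B.mk == true]
22. n0.cnt = false  [B.mk == false]

true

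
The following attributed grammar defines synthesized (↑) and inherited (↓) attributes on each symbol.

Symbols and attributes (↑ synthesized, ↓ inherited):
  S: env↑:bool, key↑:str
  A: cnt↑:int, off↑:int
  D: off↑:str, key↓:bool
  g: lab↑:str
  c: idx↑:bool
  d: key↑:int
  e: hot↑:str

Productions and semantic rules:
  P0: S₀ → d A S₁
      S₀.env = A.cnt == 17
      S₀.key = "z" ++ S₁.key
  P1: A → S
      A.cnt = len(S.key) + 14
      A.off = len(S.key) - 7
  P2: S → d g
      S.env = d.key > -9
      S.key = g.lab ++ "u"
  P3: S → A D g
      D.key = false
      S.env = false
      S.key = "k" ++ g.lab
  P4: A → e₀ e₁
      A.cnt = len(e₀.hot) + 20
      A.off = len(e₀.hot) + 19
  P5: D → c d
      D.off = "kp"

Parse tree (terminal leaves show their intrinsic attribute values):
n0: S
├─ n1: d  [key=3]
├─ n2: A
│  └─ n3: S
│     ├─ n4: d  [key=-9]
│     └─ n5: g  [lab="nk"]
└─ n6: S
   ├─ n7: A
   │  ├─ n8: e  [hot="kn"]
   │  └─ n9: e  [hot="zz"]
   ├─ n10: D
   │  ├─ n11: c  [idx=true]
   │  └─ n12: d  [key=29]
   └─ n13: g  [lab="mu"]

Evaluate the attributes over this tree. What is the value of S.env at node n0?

true

1. n1.key = 3  [terminal]
2. n4.key = -9  [terminal]
3. n5.lab = "nk"  [terminal]
4. n3.env = false  [d.key > -9]
5. n3.key = "nku"  [g.lab ++ "u"]
6. n2.cnt = 17  [len(S.key) + 14]
7. n2.off = -4  [len(S.key) - 7]
8. n8.hot = "kn"  [terminal]
9. n9.hot = "zz"  [terminal]
10. n7.cnt = 22  [len(e₀.hot) + 20]
11. n7.off = 21  [len(e₀.hot) + 19]
12. n10.key = false  [false]
13. n11.idx = true  [terminal]
14. n12.key = 29  [terminal]
15. n10.off = "kp"  ["kp"]
16. n13.lab = "mu"  [terminal]
17. n6.env = false  [false]
18. n6.key = "kmu"  ["k" ++ g.lab]
19. n0.env = true  [A.cnt == 17]
20. n0.key = "zkmu"  ["z" ++ S₁.key]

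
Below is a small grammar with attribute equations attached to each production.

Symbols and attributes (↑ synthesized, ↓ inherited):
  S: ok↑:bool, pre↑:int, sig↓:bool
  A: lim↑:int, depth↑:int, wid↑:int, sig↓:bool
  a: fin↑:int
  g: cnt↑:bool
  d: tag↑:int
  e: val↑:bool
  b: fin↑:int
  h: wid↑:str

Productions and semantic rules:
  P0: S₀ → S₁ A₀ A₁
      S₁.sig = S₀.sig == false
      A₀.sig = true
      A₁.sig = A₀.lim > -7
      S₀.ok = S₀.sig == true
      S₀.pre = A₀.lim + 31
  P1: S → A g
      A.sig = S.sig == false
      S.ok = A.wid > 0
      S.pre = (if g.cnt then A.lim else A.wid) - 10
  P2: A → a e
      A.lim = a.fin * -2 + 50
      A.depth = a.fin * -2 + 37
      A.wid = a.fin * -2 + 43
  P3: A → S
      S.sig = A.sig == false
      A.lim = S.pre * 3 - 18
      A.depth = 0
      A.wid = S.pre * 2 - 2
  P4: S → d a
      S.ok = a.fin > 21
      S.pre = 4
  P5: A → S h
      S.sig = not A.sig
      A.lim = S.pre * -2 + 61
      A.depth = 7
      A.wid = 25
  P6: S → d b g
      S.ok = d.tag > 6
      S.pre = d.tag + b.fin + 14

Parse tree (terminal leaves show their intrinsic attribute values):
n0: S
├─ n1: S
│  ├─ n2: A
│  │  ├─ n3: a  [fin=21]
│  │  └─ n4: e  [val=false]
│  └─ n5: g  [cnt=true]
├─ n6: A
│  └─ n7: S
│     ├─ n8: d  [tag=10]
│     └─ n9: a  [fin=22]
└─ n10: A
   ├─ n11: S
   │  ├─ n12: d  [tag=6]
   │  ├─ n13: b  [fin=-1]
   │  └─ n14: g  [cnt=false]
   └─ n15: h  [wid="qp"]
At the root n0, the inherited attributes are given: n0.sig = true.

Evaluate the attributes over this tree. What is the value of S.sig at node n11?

false

1. n0.sig = true  [given at root]
2. n1.sig = false  [S₀.sig == false]
3. n2.sig = true  [S.sig == false]
4. n3.fin = 21  [terminal]
5. n4.val = false  [terminal]
6. n2.lim = 8  [a.fin * -2 + 50]
7. n2.depth = -5  [a.fin * -2 + 37]
8. n2.wid = 1  [a.fin * -2 + 43]
9. n5.cnt = true  [terminal]
10. n1.ok = true  [A.wid > 0]
11. n1.pre = -2  [(if g.cnt then A.lim else A.wid) - 10]
12. n6.sig = true  [true]
13. n7.sig = false  [A.sig == false]
14. n8.tag = 10  [terminal]
15. n9.fin = 22  [terminal]
16. n7.ok = true  [a.fin > 21]
17. n7.pre = 4  [4]
18. n6.lim = -6  [S.pre * 3 - 18]
19. n6.depth = 0  [0]
20. n6.wid = 6  [S.pre * 2 - 2]
21. n10.sig = true  [A₀.lim > -7]
22. n11.sig = false  [not A.sig]
23. n12.tag = 6  [terminal]
24. n13.fin = -1  [terminal]
25. n14.cnt = false  [terminal]
26. n11.ok = false  [d.tag > 6]
27. n11.pre = 19  [d.tag + b.fin + 14]
28. n15.wid = "qp"  [terminal]
29. n10.lim = 23  [S.pre * -2 + 61]
30. n10.depth = 7  [7]
31. n10.wid = 25  [25]
32. n0.ok = true  [S₀.sig == true]
33. n0.pre = 25  [A₀.lim + 31]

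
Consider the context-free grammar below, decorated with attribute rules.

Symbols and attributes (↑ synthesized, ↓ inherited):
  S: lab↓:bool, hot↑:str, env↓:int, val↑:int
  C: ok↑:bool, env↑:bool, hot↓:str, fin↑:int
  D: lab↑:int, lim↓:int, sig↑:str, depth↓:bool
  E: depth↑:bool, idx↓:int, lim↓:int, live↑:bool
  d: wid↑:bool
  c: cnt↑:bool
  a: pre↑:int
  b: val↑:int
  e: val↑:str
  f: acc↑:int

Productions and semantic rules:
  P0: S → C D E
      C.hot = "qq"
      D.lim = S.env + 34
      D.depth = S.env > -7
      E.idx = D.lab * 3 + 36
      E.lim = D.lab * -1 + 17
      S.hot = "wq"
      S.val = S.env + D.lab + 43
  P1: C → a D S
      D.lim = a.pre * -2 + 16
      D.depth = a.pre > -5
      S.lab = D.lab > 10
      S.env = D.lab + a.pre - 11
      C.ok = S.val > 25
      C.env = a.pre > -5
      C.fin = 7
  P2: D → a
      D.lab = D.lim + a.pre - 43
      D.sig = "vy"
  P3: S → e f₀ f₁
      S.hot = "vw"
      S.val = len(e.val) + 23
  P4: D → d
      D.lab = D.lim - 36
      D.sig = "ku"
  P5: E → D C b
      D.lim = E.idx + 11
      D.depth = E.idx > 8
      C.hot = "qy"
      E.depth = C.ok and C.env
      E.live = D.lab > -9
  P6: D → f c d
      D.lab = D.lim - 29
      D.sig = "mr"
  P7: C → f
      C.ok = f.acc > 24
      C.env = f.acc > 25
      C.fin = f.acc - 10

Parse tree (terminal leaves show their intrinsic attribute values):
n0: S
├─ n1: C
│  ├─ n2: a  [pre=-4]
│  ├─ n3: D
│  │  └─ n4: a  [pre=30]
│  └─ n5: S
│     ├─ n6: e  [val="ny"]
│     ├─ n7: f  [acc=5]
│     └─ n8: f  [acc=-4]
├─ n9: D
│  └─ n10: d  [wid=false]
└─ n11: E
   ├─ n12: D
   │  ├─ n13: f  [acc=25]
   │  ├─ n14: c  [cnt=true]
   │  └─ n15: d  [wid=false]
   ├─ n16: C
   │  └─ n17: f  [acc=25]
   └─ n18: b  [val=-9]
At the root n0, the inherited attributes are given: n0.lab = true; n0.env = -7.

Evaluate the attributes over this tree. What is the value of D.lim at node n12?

20

1. n0.lab = true  [given at root]
2. n0.env = -7  [given at root]
3. n1.hot = "qq"  ["qq"]
4. n2.pre = -4  [terminal]
5. n3.lim = 24  [a.pre * -2 + 16]
6. n3.depth = true  [a.pre > -5]
7. n4.pre = 30  [terminal]
8. n3.lab = 11  [D.lim + a.pre - 43]
9. n3.sig = "vy"  ["vy"]
10. n5.lab = true  [D.lab > 10]
11. n5.env = -4  [D.lab + a.pre - 11]
12. n6.val = "ny"  [terminal]
13. n7.acc = 5  [terminal]
14. n8.acc = -4  [terminal]
15. n5.hot = "vw"  ["vw"]
16. n5.val = 25  [len(e.val) + 23]
17. n1.ok = false  [S.val > 25]
18. n1.env = true  [a.pre > -5]
19. n1.fin = 7  [7]
20. n9.lim = 27  [S.env + 34]
21. n9.depth = false  [S.env > -7]
22. n10.wid = false  [terminal]
23. n9.lab = -9  [D.lim - 36]
24. n9.sig = "ku"  ["ku"]
25. n11.idx = 9  [D.lab * 3 + 36]
26. n11.lim = 26  [D.lab * -1 + 17]
27. n12.lim = 20  [E.idx + 11]
28. n12.depth = true  [E.idx > 8]
29. n13.acc = 25  [terminal]
30. n14.cnt = true  [terminal]
31. n15.wid = false  [terminal]
32. n12.lab = -9  [D.lim - 29]
33. n12.sig = "mr"  ["mr"]
34. n16.hot = "qy"  ["qy"]
35. n17.acc = 25  [terminal]
36. n16.ok = true  [f.acc > 24]
37. n16.env = false  [f.acc > 25]
38. n16.fin = 15  [f.acc - 10]
39. n18.val = -9  [terminal]
40. n11.depth = false  [C.ok and C.env]
41. n11.live = false  [D.lab > -9]
42. n0.hot = "wq"  ["wq"]
43. n0.val = 27  [S.env + D.lab + 43]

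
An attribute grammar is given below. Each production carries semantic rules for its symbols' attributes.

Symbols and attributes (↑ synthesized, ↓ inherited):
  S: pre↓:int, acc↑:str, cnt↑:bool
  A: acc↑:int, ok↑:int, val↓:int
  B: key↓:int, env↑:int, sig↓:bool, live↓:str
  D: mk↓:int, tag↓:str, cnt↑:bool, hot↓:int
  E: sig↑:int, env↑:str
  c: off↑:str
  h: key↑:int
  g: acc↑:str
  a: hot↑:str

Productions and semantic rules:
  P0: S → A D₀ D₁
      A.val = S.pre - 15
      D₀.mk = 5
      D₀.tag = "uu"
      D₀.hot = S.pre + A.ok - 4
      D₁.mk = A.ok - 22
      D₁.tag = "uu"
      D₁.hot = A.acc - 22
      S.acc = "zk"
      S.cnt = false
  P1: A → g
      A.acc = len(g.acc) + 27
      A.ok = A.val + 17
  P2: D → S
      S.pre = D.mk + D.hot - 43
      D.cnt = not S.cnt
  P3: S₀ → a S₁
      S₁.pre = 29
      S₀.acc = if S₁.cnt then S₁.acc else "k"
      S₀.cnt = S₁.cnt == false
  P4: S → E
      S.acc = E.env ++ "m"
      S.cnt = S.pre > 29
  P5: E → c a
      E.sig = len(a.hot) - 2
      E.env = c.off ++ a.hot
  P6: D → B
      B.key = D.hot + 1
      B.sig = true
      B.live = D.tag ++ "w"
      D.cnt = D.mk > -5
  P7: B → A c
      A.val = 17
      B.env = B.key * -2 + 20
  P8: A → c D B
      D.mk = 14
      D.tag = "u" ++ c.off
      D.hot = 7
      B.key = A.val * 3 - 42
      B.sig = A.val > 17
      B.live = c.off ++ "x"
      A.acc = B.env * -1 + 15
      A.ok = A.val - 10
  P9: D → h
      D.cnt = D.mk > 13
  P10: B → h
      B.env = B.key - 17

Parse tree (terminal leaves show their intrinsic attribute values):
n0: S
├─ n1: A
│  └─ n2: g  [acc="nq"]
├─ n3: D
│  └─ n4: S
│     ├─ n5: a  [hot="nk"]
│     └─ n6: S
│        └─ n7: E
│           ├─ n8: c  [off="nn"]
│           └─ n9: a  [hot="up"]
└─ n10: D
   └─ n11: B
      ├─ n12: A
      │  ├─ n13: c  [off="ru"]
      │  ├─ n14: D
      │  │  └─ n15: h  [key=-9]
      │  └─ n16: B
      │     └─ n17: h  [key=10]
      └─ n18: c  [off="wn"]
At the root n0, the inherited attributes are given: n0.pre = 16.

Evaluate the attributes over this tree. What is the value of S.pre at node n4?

-8

1. n0.pre = 16  [given at root]
2. n1.val = 1  [S.pre - 15]
3. n2.acc = "nq"  [terminal]
4. n1.acc = 29  [len(g.acc) + 27]
5. n1.ok = 18  [A.val + 17]
6. n3.mk = 5  [5]
7. n3.tag = "uu"  ["uu"]
8. n3.hot = 30  [S.pre + A.ok - 4]
9. n4.pre = -8  [D.mk + D.hot - 43]
10. n5.hot = "nk"  [terminal]
11. n6.pre = 29  [29]
12. n8.off = "nn"  [terminal]
13. n9.hot = "up"  [terminal]
14. n7.sig = 0  [len(a.hot) - 2]
15. n7.env = "nnup"  [c.off ++ a.hot]
16. n6.acc = "nnupm"  [E.env ++ "m"]
17. n6.cnt = false  [S.pre > 29]
18. n4.acc = "k"  [if S₁.cnt then S₁.acc else "k"]
19. n4.cnt = true  [S₁.cnt == false]
20. n3.cnt = false  [not S.cnt]
21. n10.mk = -4  [A.ok - 22]
22. n10.tag = "uu"  ["uu"]
23. n10.hot = 7  [A.acc - 22]
24. n11.key = 8  [D.hot + 1]
25. n11.sig = true  [true]
26. n11.live = "uuw"  [D.tag ++ "w"]
27. n12.val = 17  [17]
28. n13.off = "ru"  [terminal]
29. n14.mk = 14  [14]
30. n14.tag = "uru"  ["u" ++ c.off]
31. n14.hot = 7  [7]
32. n15.key = -9  [terminal]
33. n14.cnt = true  [D.mk > 13]
34. n16.key = 9  [A.val * 3 - 42]
35. n16.sig = false  [A.val > 17]
36. n16.live = "rux"  [c.off ++ "x"]
37. n17.key = 10  [terminal]
38. n16.env = -8  [B.key - 17]
39. n12.acc = 23  [B.env * -1 + 15]
40. n12.ok = 7  [A.val - 10]
41. n18.off = "wn"  [terminal]
42. n11.env = 4  [B.key * -2 + 20]
43. n10.cnt = true  [D.mk > -5]
44. n0.acc = "zk"  ["zk"]
45. n0.cnt = false  [false]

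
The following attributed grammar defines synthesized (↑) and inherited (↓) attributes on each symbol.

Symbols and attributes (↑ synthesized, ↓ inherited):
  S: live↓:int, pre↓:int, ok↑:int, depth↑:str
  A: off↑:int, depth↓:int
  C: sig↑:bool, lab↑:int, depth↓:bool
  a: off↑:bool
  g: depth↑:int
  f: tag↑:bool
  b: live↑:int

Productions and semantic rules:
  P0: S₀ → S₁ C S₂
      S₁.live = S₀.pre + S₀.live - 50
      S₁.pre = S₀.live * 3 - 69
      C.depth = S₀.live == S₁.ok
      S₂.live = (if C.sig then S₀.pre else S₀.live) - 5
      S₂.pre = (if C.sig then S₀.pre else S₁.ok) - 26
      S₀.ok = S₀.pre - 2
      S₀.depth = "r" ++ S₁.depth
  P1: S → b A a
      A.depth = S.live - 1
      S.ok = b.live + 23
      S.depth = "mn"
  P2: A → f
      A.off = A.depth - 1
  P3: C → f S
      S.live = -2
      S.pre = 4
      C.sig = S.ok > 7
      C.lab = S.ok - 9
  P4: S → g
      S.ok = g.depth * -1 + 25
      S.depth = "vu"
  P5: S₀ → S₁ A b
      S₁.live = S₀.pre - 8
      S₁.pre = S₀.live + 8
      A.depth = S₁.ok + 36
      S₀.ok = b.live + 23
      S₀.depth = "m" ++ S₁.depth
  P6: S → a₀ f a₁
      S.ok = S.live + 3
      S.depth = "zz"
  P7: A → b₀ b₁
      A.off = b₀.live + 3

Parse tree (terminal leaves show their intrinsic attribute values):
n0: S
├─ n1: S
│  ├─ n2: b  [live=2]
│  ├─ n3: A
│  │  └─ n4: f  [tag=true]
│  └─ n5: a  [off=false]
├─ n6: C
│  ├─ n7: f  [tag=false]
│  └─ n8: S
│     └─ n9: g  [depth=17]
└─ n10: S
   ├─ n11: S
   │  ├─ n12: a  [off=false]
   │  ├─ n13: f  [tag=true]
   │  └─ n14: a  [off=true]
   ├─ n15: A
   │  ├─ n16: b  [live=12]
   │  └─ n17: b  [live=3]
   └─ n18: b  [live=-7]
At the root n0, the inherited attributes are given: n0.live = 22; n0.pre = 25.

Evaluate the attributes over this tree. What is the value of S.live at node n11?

-9

1. n0.live = 22  [given at root]
2. n0.pre = 25  [given at root]
3. n1.live = -3  [S₀.pre + S₀.live - 50]
4. n1.pre = -3  [S₀.live * 3 - 69]
5. n2.live = 2  [terminal]
6. n3.depth = -4  [S.live - 1]
7. n4.tag = true  [terminal]
8. n3.off = -5  [A.depth - 1]
9. n5.off = false  [terminal]
10. n1.ok = 25  [b.live + 23]
11. n1.depth = "mn"  ["mn"]
12. n6.depth = false  [S₀.live == S₁.ok]
13. n7.tag = false  [terminal]
14. n8.live = -2  [-2]
15. n8.pre = 4  [4]
16. n9.depth = 17  [terminal]
17. n8.ok = 8  [g.depth * -1 + 25]
18. n8.depth = "vu"  ["vu"]
19. n6.sig = true  [S.ok > 7]
20. n6.lab = -1  [S.ok - 9]
21. n10.live = 20  [(if C.sig then S₀.pre else S₀.live) - 5]
22. n10.pre = -1  [(if C.sig then S₀.pre else S₁.ok) - 26]
23. n11.live = -9  [S₀.pre - 8]
24. n11.pre = 28  [S₀.live + 8]
25. n12.off = false  [terminal]
26. n13.tag = true  [terminal]
27. n14.off = true  [terminal]
28. n11.ok = -6  [S.live + 3]
29. n11.depth = "zz"  ["zz"]
30. n15.depth = 30  [S₁.ok + 36]
31. n16.live = 12  [terminal]
32. n17.live = 3  [terminal]
33. n15.off = 15  [b₀.live + 3]
34. n18.live = -7  [terminal]
35. n10.ok = 16  [b.live + 23]
36. n10.depth = "mzz"  ["m" ++ S₁.depth]
37. n0.ok = 23  [S₀.pre - 2]
38. n0.depth = "rmn"  ["r" ++ S₁.depth]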